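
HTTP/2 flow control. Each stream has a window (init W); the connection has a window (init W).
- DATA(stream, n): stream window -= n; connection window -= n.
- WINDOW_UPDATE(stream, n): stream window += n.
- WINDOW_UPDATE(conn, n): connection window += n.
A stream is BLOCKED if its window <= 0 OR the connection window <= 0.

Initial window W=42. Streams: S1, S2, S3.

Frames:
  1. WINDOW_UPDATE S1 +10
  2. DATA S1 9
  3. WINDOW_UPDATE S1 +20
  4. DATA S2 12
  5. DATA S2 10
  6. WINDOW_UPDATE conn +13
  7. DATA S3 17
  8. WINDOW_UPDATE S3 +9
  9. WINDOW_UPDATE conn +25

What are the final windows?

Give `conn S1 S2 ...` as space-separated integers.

Op 1: conn=42 S1=52 S2=42 S3=42 blocked=[]
Op 2: conn=33 S1=43 S2=42 S3=42 blocked=[]
Op 3: conn=33 S1=63 S2=42 S3=42 blocked=[]
Op 4: conn=21 S1=63 S2=30 S3=42 blocked=[]
Op 5: conn=11 S1=63 S2=20 S3=42 blocked=[]
Op 6: conn=24 S1=63 S2=20 S3=42 blocked=[]
Op 7: conn=7 S1=63 S2=20 S3=25 blocked=[]
Op 8: conn=7 S1=63 S2=20 S3=34 blocked=[]
Op 9: conn=32 S1=63 S2=20 S3=34 blocked=[]

Answer: 32 63 20 34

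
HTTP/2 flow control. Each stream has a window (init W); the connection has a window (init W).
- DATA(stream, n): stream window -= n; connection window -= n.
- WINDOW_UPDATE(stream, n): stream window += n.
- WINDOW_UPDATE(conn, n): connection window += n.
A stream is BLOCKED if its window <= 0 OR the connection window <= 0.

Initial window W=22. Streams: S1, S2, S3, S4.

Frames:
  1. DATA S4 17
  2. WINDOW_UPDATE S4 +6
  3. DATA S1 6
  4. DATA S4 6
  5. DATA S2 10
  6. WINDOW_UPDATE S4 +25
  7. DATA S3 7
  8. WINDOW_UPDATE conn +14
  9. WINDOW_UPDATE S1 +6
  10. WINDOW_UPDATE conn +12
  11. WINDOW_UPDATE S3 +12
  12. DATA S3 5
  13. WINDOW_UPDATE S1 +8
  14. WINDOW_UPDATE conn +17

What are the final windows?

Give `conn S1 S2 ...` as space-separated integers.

Answer: 14 30 12 22 30

Derivation:
Op 1: conn=5 S1=22 S2=22 S3=22 S4=5 blocked=[]
Op 2: conn=5 S1=22 S2=22 S3=22 S4=11 blocked=[]
Op 3: conn=-1 S1=16 S2=22 S3=22 S4=11 blocked=[1, 2, 3, 4]
Op 4: conn=-7 S1=16 S2=22 S3=22 S4=5 blocked=[1, 2, 3, 4]
Op 5: conn=-17 S1=16 S2=12 S3=22 S4=5 blocked=[1, 2, 3, 4]
Op 6: conn=-17 S1=16 S2=12 S3=22 S4=30 blocked=[1, 2, 3, 4]
Op 7: conn=-24 S1=16 S2=12 S3=15 S4=30 blocked=[1, 2, 3, 4]
Op 8: conn=-10 S1=16 S2=12 S3=15 S4=30 blocked=[1, 2, 3, 4]
Op 9: conn=-10 S1=22 S2=12 S3=15 S4=30 blocked=[1, 2, 3, 4]
Op 10: conn=2 S1=22 S2=12 S3=15 S4=30 blocked=[]
Op 11: conn=2 S1=22 S2=12 S3=27 S4=30 blocked=[]
Op 12: conn=-3 S1=22 S2=12 S3=22 S4=30 blocked=[1, 2, 3, 4]
Op 13: conn=-3 S1=30 S2=12 S3=22 S4=30 blocked=[1, 2, 3, 4]
Op 14: conn=14 S1=30 S2=12 S3=22 S4=30 blocked=[]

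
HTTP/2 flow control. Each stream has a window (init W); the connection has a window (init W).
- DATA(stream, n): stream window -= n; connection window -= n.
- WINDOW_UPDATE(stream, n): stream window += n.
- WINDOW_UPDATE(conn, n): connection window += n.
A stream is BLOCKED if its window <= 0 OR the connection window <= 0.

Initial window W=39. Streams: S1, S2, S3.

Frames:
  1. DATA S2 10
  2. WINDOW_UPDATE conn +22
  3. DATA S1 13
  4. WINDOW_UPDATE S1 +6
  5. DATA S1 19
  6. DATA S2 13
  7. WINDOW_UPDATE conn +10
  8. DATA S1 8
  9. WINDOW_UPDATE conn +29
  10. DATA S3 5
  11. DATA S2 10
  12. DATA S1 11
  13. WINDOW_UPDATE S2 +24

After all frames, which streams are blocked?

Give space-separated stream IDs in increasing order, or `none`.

Answer: S1

Derivation:
Op 1: conn=29 S1=39 S2=29 S3=39 blocked=[]
Op 2: conn=51 S1=39 S2=29 S3=39 blocked=[]
Op 3: conn=38 S1=26 S2=29 S3=39 blocked=[]
Op 4: conn=38 S1=32 S2=29 S3=39 blocked=[]
Op 5: conn=19 S1=13 S2=29 S3=39 blocked=[]
Op 6: conn=6 S1=13 S2=16 S3=39 blocked=[]
Op 7: conn=16 S1=13 S2=16 S3=39 blocked=[]
Op 8: conn=8 S1=5 S2=16 S3=39 blocked=[]
Op 9: conn=37 S1=5 S2=16 S3=39 blocked=[]
Op 10: conn=32 S1=5 S2=16 S3=34 blocked=[]
Op 11: conn=22 S1=5 S2=6 S3=34 blocked=[]
Op 12: conn=11 S1=-6 S2=6 S3=34 blocked=[1]
Op 13: conn=11 S1=-6 S2=30 S3=34 blocked=[1]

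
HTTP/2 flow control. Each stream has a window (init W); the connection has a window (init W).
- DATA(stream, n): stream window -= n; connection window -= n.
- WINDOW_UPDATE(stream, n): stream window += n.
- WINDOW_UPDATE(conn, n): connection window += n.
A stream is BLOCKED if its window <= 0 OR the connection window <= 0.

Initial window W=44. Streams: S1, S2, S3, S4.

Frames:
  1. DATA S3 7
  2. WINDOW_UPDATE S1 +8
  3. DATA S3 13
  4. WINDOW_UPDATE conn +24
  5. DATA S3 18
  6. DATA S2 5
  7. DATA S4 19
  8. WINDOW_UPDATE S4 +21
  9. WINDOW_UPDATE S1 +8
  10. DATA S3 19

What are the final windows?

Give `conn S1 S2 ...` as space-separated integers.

Op 1: conn=37 S1=44 S2=44 S3=37 S4=44 blocked=[]
Op 2: conn=37 S1=52 S2=44 S3=37 S4=44 blocked=[]
Op 3: conn=24 S1=52 S2=44 S3=24 S4=44 blocked=[]
Op 4: conn=48 S1=52 S2=44 S3=24 S4=44 blocked=[]
Op 5: conn=30 S1=52 S2=44 S3=6 S4=44 blocked=[]
Op 6: conn=25 S1=52 S2=39 S3=6 S4=44 blocked=[]
Op 7: conn=6 S1=52 S2=39 S3=6 S4=25 blocked=[]
Op 8: conn=6 S1=52 S2=39 S3=6 S4=46 blocked=[]
Op 9: conn=6 S1=60 S2=39 S3=6 S4=46 blocked=[]
Op 10: conn=-13 S1=60 S2=39 S3=-13 S4=46 blocked=[1, 2, 3, 4]

Answer: -13 60 39 -13 46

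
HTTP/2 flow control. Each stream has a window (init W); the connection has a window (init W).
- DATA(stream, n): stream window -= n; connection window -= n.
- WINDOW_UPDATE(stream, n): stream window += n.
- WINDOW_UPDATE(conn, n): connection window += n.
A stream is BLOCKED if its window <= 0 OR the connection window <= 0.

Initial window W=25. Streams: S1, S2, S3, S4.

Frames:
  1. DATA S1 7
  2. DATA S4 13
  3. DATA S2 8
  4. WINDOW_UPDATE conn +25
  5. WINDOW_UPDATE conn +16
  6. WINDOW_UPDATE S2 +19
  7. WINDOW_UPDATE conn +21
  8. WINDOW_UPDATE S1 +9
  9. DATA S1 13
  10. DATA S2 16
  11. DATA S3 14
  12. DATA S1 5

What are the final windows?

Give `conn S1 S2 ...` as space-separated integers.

Answer: 11 9 20 11 12

Derivation:
Op 1: conn=18 S1=18 S2=25 S3=25 S4=25 blocked=[]
Op 2: conn=5 S1=18 S2=25 S3=25 S4=12 blocked=[]
Op 3: conn=-3 S1=18 S2=17 S3=25 S4=12 blocked=[1, 2, 3, 4]
Op 4: conn=22 S1=18 S2=17 S3=25 S4=12 blocked=[]
Op 5: conn=38 S1=18 S2=17 S3=25 S4=12 blocked=[]
Op 6: conn=38 S1=18 S2=36 S3=25 S4=12 blocked=[]
Op 7: conn=59 S1=18 S2=36 S3=25 S4=12 blocked=[]
Op 8: conn=59 S1=27 S2=36 S3=25 S4=12 blocked=[]
Op 9: conn=46 S1=14 S2=36 S3=25 S4=12 blocked=[]
Op 10: conn=30 S1=14 S2=20 S3=25 S4=12 blocked=[]
Op 11: conn=16 S1=14 S2=20 S3=11 S4=12 blocked=[]
Op 12: conn=11 S1=9 S2=20 S3=11 S4=12 blocked=[]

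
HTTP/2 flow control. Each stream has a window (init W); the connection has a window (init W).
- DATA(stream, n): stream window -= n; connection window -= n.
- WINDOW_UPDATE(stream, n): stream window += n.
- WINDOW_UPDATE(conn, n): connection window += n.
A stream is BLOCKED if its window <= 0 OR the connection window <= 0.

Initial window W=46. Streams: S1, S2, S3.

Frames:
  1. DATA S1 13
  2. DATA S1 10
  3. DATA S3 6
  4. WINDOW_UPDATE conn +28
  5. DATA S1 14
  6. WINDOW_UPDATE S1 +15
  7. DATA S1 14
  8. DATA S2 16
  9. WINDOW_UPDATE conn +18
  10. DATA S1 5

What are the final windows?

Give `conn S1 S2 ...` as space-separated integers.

Op 1: conn=33 S1=33 S2=46 S3=46 blocked=[]
Op 2: conn=23 S1=23 S2=46 S3=46 blocked=[]
Op 3: conn=17 S1=23 S2=46 S3=40 blocked=[]
Op 4: conn=45 S1=23 S2=46 S3=40 blocked=[]
Op 5: conn=31 S1=9 S2=46 S3=40 blocked=[]
Op 6: conn=31 S1=24 S2=46 S3=40 blocked=[]
Op 7: conn=17 S1=10 S2=46 S3=40 blocked=[]
Op 8: conn=1 S1=10 S2=30 S3=40 blocked=[]
Op 9: conn=19 S1=10 S2=30 S3=40 blocked=[]
Op 10: conn=14 S1=5 S2=30 S3=40 blocked=[]

Answer: 14 5 30 40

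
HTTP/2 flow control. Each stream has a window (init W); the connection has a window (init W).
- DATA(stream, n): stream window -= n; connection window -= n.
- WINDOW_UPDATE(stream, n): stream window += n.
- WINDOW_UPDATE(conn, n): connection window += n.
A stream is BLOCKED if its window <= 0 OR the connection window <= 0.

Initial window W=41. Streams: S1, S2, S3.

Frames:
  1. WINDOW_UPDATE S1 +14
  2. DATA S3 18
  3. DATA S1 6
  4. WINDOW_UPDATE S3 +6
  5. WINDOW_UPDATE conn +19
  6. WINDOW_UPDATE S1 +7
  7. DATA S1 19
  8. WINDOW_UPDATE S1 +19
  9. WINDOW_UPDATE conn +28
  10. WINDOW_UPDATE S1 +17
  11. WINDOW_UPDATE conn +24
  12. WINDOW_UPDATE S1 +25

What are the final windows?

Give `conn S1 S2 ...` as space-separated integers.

Answer: 69 98 41 29

Derivation:
Op 1: conn=41 S1=55 S2=41 S3=41 blocked=[]
Op 2: conn=23 S1=55 S2=41 S3=23 blocked=[]
Op 3: conn=17 S1=49 S2=41 S3=23 blocked=[]
Op 4: conn=17 S1=49 S2=41 S3=29 blocked=[]
Op 5: conn=36 S1=49 S2=41 S3=29 blocked=[]
Op 6: conn=36 S1=56 S2=41 S3=29 blocked=[]
Op 7: conn=17 S1=37 S2=41 S3=29 blocked=[]
Op 8: conn=17 S1=56 S2=41 S3=29 blocked=[]
Op 9: conn=45 S1=56 S2=41 S3=29 blocked=[]
Op 10: conn=45 S1=73 S2=41 S3=29 blocked=[]
Op 11: conn=69 S1=73 S2=41 S3=29 blocked=[]
Op 12: conn=69 S1=98 S2=41 S3=29 blocked=[]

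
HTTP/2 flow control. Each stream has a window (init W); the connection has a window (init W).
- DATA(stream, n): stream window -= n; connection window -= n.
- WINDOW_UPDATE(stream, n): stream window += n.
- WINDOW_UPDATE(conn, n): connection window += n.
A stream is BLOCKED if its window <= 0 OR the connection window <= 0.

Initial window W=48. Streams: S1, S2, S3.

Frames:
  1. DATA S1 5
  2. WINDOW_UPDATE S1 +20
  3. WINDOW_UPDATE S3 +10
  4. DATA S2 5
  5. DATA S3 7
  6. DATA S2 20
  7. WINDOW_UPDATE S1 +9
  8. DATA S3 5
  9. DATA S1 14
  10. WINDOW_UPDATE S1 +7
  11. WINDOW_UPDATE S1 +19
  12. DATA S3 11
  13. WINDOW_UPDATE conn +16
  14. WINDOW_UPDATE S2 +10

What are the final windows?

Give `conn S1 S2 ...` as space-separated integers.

Op 1: conn=43 S1=43 S2=48 S3=48 blocked=[]
Op 2: conn=43 S1=63 S2=48 S3=48 blocked=[]
Op 3: conn=43 S1=63 S2=48 S3=58 blocked=[]
Op 4: conn=38 S1=63 S2=43 S3=58 blocked=[]
Op 5: conn=31 S1=63 S2=43 S3=51 blocked=[]
Op 6: conn=11 S1=63 S2=23 S3=51 blocked=[]
Op 7: conn=11 S1=72 S2=23 S3=51 blocked=[]
Op 8: conn=6 S1=72 S2=23 S3=46 blocked=[]
Op 9: conn=-8 S1=58 S2=23 S3=46 blocked=[1, 2, 3]
Op 10: conn=-8 S1=65 S2=23 S3=46 blocked=[1, 2, 3]
Op 11: conn=-8 S1=84 S2=23 S3=46 blocked=[1, 2, 3]
Op 12: conn=-19 S1=84 S2=23 S3=35 blocked=[1, 2, 3]
Op 13: conn=-3 S1=84 S2=23 S3=35 blocked=[1, 2, 3]
Op 14: conn=-3 S1=84 S2=33 S3=35 blocked=[1, 2, 3]

Answer: -3 84 33 35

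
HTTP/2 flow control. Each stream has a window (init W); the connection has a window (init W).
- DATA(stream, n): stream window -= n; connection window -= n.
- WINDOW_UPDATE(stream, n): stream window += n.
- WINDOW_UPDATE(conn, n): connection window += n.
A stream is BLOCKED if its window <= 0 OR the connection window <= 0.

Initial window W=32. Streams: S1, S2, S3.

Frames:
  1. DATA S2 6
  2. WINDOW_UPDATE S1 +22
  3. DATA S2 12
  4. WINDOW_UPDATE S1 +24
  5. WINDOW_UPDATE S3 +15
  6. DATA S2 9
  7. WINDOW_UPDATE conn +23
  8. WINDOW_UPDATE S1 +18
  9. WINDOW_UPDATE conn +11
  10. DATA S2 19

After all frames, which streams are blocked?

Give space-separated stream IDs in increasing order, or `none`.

Op 1: conn=26 S1=32 S2=26 S3=32 blocked=[]
Op 2: conn=26 S1=54 S2=26 S3=32 blocked=[]
Op 3: conn=14 S1=54 S2=14 S3=32 blocked=[]
Op 4: conn=14 S1=78 S2=14 S3=32 blocked=[]
Op 5: conn=14 S1=78 S2=14 S3=47 blocked=[]
Op 6: conn=5 S1=78 S2=5 S3=47 blocked=[]
Op 7: conn=28 S1=78 S2=5 S3=47 blocked=[]
Op 8: conn=28 S1=96 S2=5 S3=47 blocked=[]
Op 9: conn=39 S1=96 S2=5 S3=47 blocked=[]
Op 10: conn=20 S1=96 S2=-14 S3=47 blocked=[2]

Answer: S2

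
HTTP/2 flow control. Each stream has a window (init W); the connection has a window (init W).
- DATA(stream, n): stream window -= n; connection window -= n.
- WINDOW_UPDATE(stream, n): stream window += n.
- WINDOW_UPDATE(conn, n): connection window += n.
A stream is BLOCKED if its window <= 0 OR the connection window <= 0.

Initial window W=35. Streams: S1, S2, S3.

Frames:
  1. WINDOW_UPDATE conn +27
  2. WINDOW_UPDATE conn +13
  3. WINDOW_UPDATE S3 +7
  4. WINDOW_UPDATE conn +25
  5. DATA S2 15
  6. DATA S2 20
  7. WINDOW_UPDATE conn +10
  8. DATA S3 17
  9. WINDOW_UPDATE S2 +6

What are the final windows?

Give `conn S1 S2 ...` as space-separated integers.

Op 1: conn=62 S1=35 S2=35 S3=35 blocked=[]
Op 2: conn=75 S1=35 S2=35 S3=35 blocked=[]
Op 3: conn=75 S1=35 S2=35 S3=42 blocked=[]
Op 4: conn=100 S1=35 S2=35 S3=42 blocked=[]
Op 5: conn=85 S1=35 S2=20 S3=42 blocked=[]
Op 6: conn=65 S1=35 S2=0 S3=42 blocked=[2]
Op 7: conn=75 S1=35 S2=0 S3=42 blocked=[2]
Op 8: conn=58 S1=35 S2=0 S3=25 blocked=[2]
Op 9: conn=58 S1=35 S2=6 S3=25 blocked=[]

Answer: 58 35 6 25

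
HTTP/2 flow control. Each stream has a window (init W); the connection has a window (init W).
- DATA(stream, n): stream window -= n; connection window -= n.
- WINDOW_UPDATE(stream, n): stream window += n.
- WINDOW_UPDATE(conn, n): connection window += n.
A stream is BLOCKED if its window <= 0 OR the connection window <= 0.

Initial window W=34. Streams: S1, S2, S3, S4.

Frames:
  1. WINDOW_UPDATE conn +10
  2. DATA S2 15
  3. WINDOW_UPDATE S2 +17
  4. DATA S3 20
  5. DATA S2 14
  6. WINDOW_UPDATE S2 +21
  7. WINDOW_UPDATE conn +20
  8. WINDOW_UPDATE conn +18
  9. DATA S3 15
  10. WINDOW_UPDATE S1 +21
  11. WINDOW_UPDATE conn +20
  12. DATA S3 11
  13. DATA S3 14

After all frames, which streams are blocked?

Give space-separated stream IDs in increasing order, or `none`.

Op 1: conn=44 S1=34 S2=34 S3=34 S4=34 blocked=[]
Op 2: conn=29 S1=34 S2=19 S3=34 S4=34 blocked=[]
Op 3: conn=29 S1=34 S2=36 S3=34 S4=34 blocked=[]
Op 4: conn=9 S1=34 S2=36 S3=14 S4=34 blocked=[]
Op 5: conn=-5 S1=34 S2=22 S3=14 S4=34 blocked=[1, 2, 3, 4]
Op 6: conn=-5 S1=34 S2=43 S3=14 S4=34 blocked=[1, 2, 3, 4]
Op 7: conn=15 S1=34 S2=43 S3=14 S4=34 blocked=[]
Op 8: conn=33 S1=34 S2=43 S3=14 S4=34 blocked=[]
Op 9: conn=18 S1=34 S2=43 S3=-1 S4=34 blocked=[3]
Op 10: conn=18 S1=55 S2=43 S3=-1 S4=34 blocked=[3]
Op 11: conn=38 S1=55 S2=43 S3=-1 S4=34 blocked=[3]
Op 12: conn=27 S1=55 S2=43 S3=-12 S4=34 blocked=[3]
Op 13: conn=13 S1=55 S2=43 S3=-26 S4=34 blocked=[3]

Answer: S3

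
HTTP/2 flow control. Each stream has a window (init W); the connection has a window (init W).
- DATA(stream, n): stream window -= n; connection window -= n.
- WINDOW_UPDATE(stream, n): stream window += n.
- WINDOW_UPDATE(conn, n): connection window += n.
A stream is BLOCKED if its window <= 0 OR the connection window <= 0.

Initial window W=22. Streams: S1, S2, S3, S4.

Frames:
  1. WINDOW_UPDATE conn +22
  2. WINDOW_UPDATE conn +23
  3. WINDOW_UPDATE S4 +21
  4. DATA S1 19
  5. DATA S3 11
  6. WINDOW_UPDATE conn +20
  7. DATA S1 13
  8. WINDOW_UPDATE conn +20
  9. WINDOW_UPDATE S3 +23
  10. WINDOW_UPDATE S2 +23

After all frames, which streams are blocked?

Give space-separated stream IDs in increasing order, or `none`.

Answer: S1

Derivation:
Op 1: conn=44 S1=22 S2=22 S3=22 S4=22 blocked=[]
Op 2: conn=67 S1=22 S2=22 S3=22 S4=22 blocked=[]
Op 3: conn=67 S1=22 S2=22 S3=22 S4=43 blocked=[]
Op 4: conn=48 S1=3 S2=22 S3=22 S4=43 blocked=[]
Op 5: conn=37 S1=3 S2=22 S3=11 S4=43 blocked=[]
Op 6: conn=57 S1=3 S2=22 S3=11 S4=43 blocked=[]
Op 7: conn=44 S1=-10 S2=22 S3=11 S4=43 blocked=[1]
Op 8: conn=64 S1=-10 S2=22 S3=11 S4=43 blocked=[1]
Op 9: conn=64 S1=-10 S2=22 S3=34 S4=43 blocked=[1]
Op 10: conn=64 S1=-10 S2=45 S3=34 S4=43 blocked=[1]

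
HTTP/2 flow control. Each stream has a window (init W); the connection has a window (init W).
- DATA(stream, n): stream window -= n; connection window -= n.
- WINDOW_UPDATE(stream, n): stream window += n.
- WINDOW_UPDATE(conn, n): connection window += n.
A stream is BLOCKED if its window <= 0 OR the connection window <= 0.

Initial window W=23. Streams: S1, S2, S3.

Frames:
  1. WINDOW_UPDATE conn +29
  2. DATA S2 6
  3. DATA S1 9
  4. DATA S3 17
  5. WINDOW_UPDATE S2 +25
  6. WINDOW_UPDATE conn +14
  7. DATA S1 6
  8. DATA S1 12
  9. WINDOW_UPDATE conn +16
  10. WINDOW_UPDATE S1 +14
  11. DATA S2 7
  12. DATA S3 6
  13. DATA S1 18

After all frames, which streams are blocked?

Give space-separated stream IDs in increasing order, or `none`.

Answer: S1 S3

Derivation:
Op 1: conn=52 S1=23 S2=23 S3=23 blocked=[]
Op 2: conn=46 S1=23 S2=17 S3=23 blocked=[]
Op 3: conn=37 S1=14 S2=17 S3=23 blocked=[]
Op 4: conn=20 S1=14 S2=17 S3=6 blocked=[]
Op 5: conn=20 S1=14 S2=42 S3=6 blocked=[]
Op 6: conn=34 S1=14 S2=42 S3=6 blocked=[]
Op 7: conn=28 S1=8 S2=42 S3=6 blocked=[]
Op 8: conn=16 S1=-4 S2=42 S3=6 blocked=[1]
Op 9: conn=32 S1=-4 S2=42 S3=6 blocked=[1]
Op 10: conn=32 S1=10 S2=42 S3=6 blocked=[]
Op 11: conn=25 S1=10 S2=35 S3=6 blocked=[]
Op 12: conn=19 S1=10 S2=35 S3=0 blocked=[3]
Op 13: conn=1 S1=-8 S2=35 S3=0 blocked=[1, 3]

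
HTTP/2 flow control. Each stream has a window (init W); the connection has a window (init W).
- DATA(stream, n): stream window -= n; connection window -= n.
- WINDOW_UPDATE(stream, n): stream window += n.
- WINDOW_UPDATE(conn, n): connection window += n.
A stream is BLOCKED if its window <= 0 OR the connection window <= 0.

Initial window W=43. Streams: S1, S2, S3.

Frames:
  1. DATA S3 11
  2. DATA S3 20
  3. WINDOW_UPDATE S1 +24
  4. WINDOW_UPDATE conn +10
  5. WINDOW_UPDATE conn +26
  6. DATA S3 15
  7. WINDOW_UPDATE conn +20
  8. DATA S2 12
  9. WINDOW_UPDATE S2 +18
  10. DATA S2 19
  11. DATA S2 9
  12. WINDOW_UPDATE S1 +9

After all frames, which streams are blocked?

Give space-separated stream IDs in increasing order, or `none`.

Answer: S3

Derivation:
Op 1: conn=32 S1=43 S2=43 S3=32 blocked=[]
Op 2: conn=12 S1=43 S2=43 S3=12 blocked=[]
Op 3: conn=12 S1=67 S2=43 S3=12 blocked=[]
Op 4: conn=22 S1=67 S2=43 S3=12 blocked=[]
Op 5: conn=48 S1=67 S2=43 S3=12 blocked=[]
Op 6: conn=33 S1=67 S2=43 S3=-3 blocked=[3]
Op 7: conn=53 S1=67 S2=43 S3=-3 blocked=[3]
Op 8: conn=41 S1=67 S2=31 S3=-3 blocked=[3]
Op 9: conn=41 S1=67 S2=49 S3=-3 blocked=[3]
Op 10: conn=22 S1=67 S2=30 S3=-3 blocked=[3]
Op 11: conn=13 S1=67 S2=21 S3=-3 blocked=[3]
Op 12: conn=13 S1=76 S2=21 S3=-3 blocked=[3]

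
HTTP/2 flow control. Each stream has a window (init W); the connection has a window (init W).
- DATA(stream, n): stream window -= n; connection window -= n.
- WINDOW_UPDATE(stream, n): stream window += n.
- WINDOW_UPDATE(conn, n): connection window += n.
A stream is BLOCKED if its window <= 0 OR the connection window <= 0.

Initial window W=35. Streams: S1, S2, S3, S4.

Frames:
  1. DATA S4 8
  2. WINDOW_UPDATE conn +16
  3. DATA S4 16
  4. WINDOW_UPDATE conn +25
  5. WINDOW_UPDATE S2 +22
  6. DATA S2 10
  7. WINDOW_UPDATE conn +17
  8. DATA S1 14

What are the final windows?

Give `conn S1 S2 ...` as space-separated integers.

Op 1: conn=27 S1=35 S2=35 S3=35 S4=27 blocked=[]
Op 2: conn=43 S1=35 S2=35 S3=35 S4=27 blocked=[]
Op 3: conn=27 S1=35 S2=35 S3=35 S4=11 blocked=[]
Op 4: conn=52 S1=35 S2=35 S3=35 S4=11 blocked=[]
Op 5: conn=52 S1=35 S2=57 S3=35 S4=11 blocked=[]
Op 6: conn=42 S1=35 S2=47 S3=35 S4=11 blocked=[]
Op 7: conn=59 S1=35 S2=47 S3=35 S4=11 blocked=[]
Op 8: conn=45 S1=21 S2=47 S3=35 S4=11 blocked=[]

Answer: 45 21 47 35 11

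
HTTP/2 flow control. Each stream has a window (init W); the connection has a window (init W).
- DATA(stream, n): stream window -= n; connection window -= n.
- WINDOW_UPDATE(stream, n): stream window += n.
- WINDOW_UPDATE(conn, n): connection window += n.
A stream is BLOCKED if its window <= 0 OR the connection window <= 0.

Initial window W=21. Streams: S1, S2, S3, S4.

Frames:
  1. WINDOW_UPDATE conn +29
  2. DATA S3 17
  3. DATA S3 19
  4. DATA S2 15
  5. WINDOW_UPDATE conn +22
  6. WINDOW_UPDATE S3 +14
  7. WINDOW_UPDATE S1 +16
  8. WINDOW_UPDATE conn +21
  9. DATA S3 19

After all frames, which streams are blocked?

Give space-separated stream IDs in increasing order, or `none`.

Op 1: conn=50 S1=21 S2=21 S3=21 S4=21 blocked=[]
Op 2: conn=33 S1=21 S2=21 S3=4 S4=21 blocked=[]
Op 3: conn=14 S1=21 S2=21 S3=-15 S4=21 blocked=[3]
Op 4: conn=-1 S1=21 S2=6 S3=-15 S4=21 blocked=[1, 2, 3, 4]
Op 5: conn=21 S1=21 S2=6 S3=-15 S4=21 blocked=[3]
Op 6: conn=21 S1=21 S2=6 S3=-1 S4=21 blocked=[3]
Op 7: conn=21 S1=37 S2=6 S3=-1 S4=21 blocked=[3]
Op 8: conn=42 S1=37 S2=6 S3=-1 S4=21 blocked=[3]
Op 9: conn=23 S1=37 S2=6 S3=-20 S4=21 blocked=[3]

Answer: S3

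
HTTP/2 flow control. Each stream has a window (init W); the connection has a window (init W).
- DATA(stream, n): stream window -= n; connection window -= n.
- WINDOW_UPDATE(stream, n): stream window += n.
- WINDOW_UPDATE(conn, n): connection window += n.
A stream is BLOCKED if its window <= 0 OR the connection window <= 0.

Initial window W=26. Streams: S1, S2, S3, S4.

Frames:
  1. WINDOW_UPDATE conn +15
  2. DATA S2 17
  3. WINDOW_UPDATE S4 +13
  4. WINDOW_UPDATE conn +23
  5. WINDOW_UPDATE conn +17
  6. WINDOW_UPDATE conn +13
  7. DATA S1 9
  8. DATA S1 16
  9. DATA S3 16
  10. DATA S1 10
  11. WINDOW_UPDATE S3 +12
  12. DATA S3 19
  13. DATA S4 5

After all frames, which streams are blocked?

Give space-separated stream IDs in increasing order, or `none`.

Op 1: conn=41 S1=26 S2=26 S3=26 S4=26 blocked=[]
Op 2: conn=24 S1=26 S2=9 S3=26 S4=26 blocked=[]
Op 3: conn=24 S1=26 S2=9 S3=26 S4=39 blocked=[]
Op 4: conn=47 S1=26 S2=9 S3=26 S4=39 blocked=[]
Op 5: conn=64 S1=26 S2=9 S3=26 S4=39 blocked=[]
Op 6: conn=77 S1=26 S2=9 S3=26 S4=39 blocked=[]
Op 7: conn=68 S1=17 S2=9 S3=26 S4=39 blocked=[]
Op 8: conn=52 S1=1 S2=9 S3=26 S4=39 blocked=[]
Op 9: conn=36 S1=1 S2=9 S3=10 S4=39 blocked=[]
Op 10: conn=26 S1=-9 S2=9 S3=10 S4=39 blocked=[1]
Op 11: conn=26 S1=-9 S2=9 S3=22 S4=39 blocked=[1]
Op 12: conn=7 S1=-9 S2=9 S3=3 S4=39 blocked=[1]
Op 13: conn=2 S1=-9 S2=9 S3=3 S4=34 blocked=[1]

Answer: S1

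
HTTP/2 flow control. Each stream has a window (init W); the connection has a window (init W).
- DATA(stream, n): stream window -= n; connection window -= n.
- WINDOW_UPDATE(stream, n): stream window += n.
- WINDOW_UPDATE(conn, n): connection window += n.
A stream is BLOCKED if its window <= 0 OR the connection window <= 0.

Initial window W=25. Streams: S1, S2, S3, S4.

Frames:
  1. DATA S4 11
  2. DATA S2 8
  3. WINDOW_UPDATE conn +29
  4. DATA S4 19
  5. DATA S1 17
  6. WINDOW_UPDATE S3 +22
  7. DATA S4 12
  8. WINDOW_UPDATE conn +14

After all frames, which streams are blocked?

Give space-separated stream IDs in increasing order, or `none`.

Op 1: conn=14 S1=25 S2=25 S3=25 S4=14 blocked=[]
Op 2: conn=6 S1=25 S2=17 S3=25 S4=14 blocked=[]
Op 3: conn=35 S1=25 S2=17 S3=25 S4=14 blocked=[]
Op 4: conn=16 S1=25 S2=17 S3=25 S4=-5 blocked=[4]
Op 5: conn=-1 S1=8 S2=17 S3=25 S4=-5 blocked=[1, 2, 3, 4]
Op 6: conn=-1 S1=8 S2=17 S3=47 S4=-5 blocked=[1, 2, 3, 4]
Op 7: conn=-13 S1=8 S2=17 S3=47 S4=-17 blocked=[1, 2, 3, 4]
Op 8: conn=1 S1=8 S2=17 S3=47 S4=-17 blocked=[4]

Answer: S4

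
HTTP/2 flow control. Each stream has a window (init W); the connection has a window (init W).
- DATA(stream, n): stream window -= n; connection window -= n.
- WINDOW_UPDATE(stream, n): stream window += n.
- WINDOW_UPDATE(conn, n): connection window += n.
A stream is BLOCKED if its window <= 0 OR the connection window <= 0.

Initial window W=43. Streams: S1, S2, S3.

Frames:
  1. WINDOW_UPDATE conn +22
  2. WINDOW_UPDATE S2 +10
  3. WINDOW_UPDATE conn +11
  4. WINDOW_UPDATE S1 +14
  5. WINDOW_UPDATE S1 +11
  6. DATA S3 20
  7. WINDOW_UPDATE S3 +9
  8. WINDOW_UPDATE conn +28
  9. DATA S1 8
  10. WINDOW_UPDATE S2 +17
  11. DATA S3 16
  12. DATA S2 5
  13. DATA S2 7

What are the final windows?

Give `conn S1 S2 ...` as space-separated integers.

Answer: 48 60 58 16

Derivation:
Op 1: conn=65 S1=43 S2=43 S3=43 blocked=[]
Op 2: conn=65 S1=43 S2=53 S3=43 blocked=[]
Op 3: conn=76 S1=43 S2=53 S3=43 blocked=[]
Op 4: conn=76 S1=57 S2=53 S3=43 blocked=[]
Op 5: conn=76 S1=68 S2=53 S3=43 blocked=[]
Op 6: conn=56 S1=68 S2=53 S3=23 blocked=[]
Op 7: conn=56 S1=68 S2=53 S3=32 blocked=[]
Op 8: conn=84 S1=68 S2=53 S3=32 blocked=[]
Op 9: conn=76 S1=60 S2=53 S3=32 blocked=[]
Op 10: conn=76 S1=60 S2=70 S3=32 blocked=[]
Op 11: conn=60 S1=60 S2=70 S3=16 blocked=[]
Op 12: conn=55 S1=60 S2=65 S3=16 blocked=[]
Op 13: conn=48 S1=60 S2=58 S3=16 blocked=[]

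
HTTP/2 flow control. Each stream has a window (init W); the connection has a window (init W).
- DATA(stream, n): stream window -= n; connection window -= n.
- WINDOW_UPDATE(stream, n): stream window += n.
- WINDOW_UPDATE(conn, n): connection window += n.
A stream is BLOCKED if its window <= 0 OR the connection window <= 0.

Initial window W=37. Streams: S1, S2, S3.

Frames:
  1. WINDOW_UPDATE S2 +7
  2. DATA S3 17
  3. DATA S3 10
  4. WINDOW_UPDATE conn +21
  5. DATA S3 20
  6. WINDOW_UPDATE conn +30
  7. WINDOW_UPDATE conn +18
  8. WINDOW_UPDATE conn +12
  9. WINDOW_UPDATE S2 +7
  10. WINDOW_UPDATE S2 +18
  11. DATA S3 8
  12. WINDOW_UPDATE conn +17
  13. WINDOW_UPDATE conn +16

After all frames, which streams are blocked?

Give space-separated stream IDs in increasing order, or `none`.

Op 1: conn=37 S1=37 S2=44 S3=37 blocked=[]
Op 2: conn=20 S1=37 S2=44 S3=20 blocked=[]
Op 3: conn=10 S1=37 S2=44 S3=10 blocked=[]
Op 4: conn=31 S1=37 S2=44 S3=10 blocked=[]
Op 5: conn=11 S1=37 S2=44 S3=-10 blocked=[3]
Op 6: conn=41 S1=37 S2=44 S3=-10 blocked=[3]
Op 7: conn=59 S1=37 S2=44 S3=-10 blocked=[3]
Op 8: conn=71 S1=37 S2=44 S3=-10 blocked=[3]
Op 9: conn=71 S1=37 S2=51 S3=-10 blocked=[3]
Op 10: conn=71 S1=37 S2=69 S3=-10 blocked=[3]
Op 11: conn=63 S1=37 S2=69 S3=-18 blocked=[3]
Op 12: conn=80 S1=37 S2=69 S3=-18 blocked=[3]
Op 13: conn=96 S1=37 S2=69 S3=-18 blocked=[3]

Answer: S3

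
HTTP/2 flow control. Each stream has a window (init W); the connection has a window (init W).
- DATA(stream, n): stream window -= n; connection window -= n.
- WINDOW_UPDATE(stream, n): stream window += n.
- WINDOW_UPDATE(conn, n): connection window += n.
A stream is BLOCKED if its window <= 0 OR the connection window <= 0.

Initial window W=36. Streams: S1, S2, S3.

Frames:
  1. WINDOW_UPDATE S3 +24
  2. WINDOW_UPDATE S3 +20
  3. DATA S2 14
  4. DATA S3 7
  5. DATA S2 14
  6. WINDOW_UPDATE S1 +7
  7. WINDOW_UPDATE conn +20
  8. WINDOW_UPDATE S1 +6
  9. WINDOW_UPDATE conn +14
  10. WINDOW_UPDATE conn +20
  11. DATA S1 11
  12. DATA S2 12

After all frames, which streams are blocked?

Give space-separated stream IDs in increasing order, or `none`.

Answer: S2

Derivation:
Op 1: conn=36 S1=36 S2=36 S3=60 blocked=[]
Op 2: conn=36 S1=36 S2=36 S3=80 blocked=[]
Op 3: conn=22 S1=36 S2=22 S3=80 blocked=[]
Op 4: conn=15 S1=36 S2=22 S3=73 blocked=[]
Op 5: conn=1 S1=36 S2=8 S3=73 blocked=[]
Op 6: conn=1 S1=43 S2=8 S3=73 blocked=[]
Op 7: conn=21 S1=43 S2=8 S3=73 blocked=[]
Op 8: conn=21 S1=49 S2=8 S3=73 blocked=[]
Op 9: conn=35 S1=49 S2=8 S3=73 blocked=[]
Op 10: conn=55 S1=49 S2=8 S3=73 blocked=[]
Op 11: conn=44 S1=38 S2=8 S3=73 blocked=[]
Op 12: conn=32 S1=38 S2=-4 S3=73 blocked=[2]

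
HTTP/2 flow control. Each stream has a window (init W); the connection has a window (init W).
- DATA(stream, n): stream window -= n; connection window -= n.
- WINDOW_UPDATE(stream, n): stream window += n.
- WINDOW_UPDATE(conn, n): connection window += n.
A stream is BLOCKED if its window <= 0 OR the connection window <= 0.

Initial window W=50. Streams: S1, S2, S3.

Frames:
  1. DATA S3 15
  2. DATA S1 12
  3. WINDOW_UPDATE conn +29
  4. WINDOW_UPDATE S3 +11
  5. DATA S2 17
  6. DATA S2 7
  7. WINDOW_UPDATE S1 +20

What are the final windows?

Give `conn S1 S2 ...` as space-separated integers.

Op 1: conn=35 S1=50 S2=50 S3=35 blocked=[]
Op 2: conn=23 S1=38 S2=50 S3=35 blocked=[]
Op 3: conn=52 S1=38 S2=50 S3=35 blocked=[]
Op 4: conn=52 S1=38 S2=50 S3=46 blocked=[]
Op 5: conn=35 S1=38 S2=33 S3=46 blocked=[]
Op 6: conn=28 S1=38 S2=26 S3=46 blocked=[]
Op 7: conn=28 S1=58 S2=26 S3=46 blocked=[]

Answer: 28 58 26 46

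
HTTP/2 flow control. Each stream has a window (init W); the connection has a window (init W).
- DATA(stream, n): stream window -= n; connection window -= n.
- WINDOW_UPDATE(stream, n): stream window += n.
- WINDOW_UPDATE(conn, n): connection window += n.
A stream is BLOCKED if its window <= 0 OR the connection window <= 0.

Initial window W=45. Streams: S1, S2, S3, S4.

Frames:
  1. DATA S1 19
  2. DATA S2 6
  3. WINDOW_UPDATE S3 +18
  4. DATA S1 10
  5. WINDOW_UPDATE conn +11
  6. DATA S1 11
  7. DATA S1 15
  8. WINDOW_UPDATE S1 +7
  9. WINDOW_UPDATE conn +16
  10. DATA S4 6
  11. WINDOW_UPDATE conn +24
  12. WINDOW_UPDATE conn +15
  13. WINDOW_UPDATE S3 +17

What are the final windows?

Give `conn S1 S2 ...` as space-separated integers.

Answer: 44 -3 39 80 39

Derivation:
Op 1: conn=26 S1=26 S2=45 S3=45 S4=45 blocked=[]
Op 2: conn=20 S1=26 S2=39 S3=45 S4=45 blocked=[]
Op 3: conn=20 S1=26 S2=39 S3=63 S4=45 blocked=[]
Op 4: conn=10 S1=16 S2=39 S3=63 S4=45 blocked=[]
Op 5: conn=21 S1=16 S2=39 S3=63 S4=45 blocked=[]
Op 6: conn=10 S1=5 S2=39 S3=63 S4=45 blocked=[]
Op 7: conn=-5 S1=-10 S2=39 S3=63 S4=45 blocked=[1, 2, 3, 4]
Op 8: conn=-5 S1=-3 S2=39 S3=63 S4=45 blocked=[1, 2, 3, 4]
Op 9: conn=11 S1=-3 S2=39 S3=63 S4=45 blocked=[1]
Op 10: conn=5 S1=-3 S2=39 S3=63 S4=39 blocked=[1]
Op 11: conn=29 S1=-3 S2=39 S3=63 S4=39 blocked=[1]
Op 12: conn=44 S1=-3 S2=39 S3=63 S4=39 blocked=[1]
Op 13: conn=44 S1=-3 S2=39 S3=80 S4=39 blocked=[1]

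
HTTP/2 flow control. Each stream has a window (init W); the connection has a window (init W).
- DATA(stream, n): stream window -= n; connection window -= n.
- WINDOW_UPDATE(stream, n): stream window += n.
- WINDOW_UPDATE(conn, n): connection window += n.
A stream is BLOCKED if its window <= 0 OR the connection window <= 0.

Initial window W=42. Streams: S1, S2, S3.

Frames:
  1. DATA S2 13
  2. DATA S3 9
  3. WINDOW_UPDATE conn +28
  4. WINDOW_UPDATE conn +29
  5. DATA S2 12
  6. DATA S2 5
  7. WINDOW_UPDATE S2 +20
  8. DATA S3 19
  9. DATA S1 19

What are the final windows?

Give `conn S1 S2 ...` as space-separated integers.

Answer: 22 23 32 14

Derivation:
Op 1: conn=29 S1=42 S2=29 S3=42 blocked=[]
Op 2: conn=20 S1=42 S2=29 S3=33 blocked=[]
Op 3: conn=48 S1=42 S2=29 S3=33 blocked=[]
Op 4: conn=77 S1=42 S2=29 S3=33 blocked=[]
Op 5: conn=65 S1=42 S2=17 S3=33 blocked=[]
Op 6: conn=60 S1=42 S2=12 S3=33 blocked=[]
Op 7: conn=60 S1=42 S2=32 S3=33 blocked=[]
Op 8: conn=41 S1=42 S2=32 S3=14 blocked=[]
Op 9: conn=22 S1=23 S2=32 S3=14 blocked=[]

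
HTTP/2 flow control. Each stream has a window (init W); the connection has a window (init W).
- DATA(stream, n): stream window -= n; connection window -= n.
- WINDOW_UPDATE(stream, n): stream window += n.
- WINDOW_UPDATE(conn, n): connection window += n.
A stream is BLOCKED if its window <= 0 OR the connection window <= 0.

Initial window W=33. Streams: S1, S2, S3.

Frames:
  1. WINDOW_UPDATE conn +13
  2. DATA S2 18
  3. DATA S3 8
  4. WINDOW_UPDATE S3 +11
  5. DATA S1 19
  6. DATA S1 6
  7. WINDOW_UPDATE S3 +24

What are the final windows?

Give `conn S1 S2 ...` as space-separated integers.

Op 1: conn=46 S1=33 S2=33 S3=33 blocked=[]
Op 2: conn=28 S1=33 S2=15 S3=33 blocked=[]
Op 3: conn=20 S1=33 S2=15 S3=25 blocked=[]
Op 4: conn=20 S1=33 S2=15 S3=36 blocked=[]
Op 5: conn=1 S1=14 S2=15 S3=36 blocked=[]
Op 6: conn=-5 S1=8 S2=15 S3=36 blocked=[1, 2, 3]
Op 7: conn=-5 S1=8 S2=15 S3=60 blocked=[1, 2, 3]

Answer: -5 8 15 60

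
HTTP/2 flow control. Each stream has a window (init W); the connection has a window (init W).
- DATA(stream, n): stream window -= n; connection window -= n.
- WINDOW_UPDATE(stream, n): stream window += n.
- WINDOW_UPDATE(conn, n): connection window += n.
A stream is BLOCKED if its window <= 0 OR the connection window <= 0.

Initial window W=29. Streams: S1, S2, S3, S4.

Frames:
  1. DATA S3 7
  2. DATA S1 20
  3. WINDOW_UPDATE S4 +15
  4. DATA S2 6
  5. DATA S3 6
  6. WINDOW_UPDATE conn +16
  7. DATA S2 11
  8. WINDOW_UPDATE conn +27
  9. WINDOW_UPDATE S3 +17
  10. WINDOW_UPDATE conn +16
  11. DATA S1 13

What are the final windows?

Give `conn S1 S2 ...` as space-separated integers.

Answer: 25 -4 12 33 44

Derivation:
Op 1: conn=22 S1=29 S2=29 S3=22 S4=29 blocked=[]
Op 2: conn=2 S1=9 S2=29 S3=22 S4=29 blocked=[]
Op 3: conn=2 S1=9 S2=29 S3=22 S4=44 blocked=[]
Op 4: conn=-4 S1=9 S2=23 S3=22 S4=44 blocked=[1, 2, 3, 4]
Op 5: conn=-10 S1=9 S2=23 S3=16 S4=44 blocked=[1, 2, 3, 4]
Op 6: conn=6 S1=9 S2=23 S3=16 S4=44 blocked=[]
Op 7: conn=-5 S1=9 S2=12 S3=16 S4=44 blocked=[1, 2, 3, 4]
Op 8: conn=22 S1=9 S2=12 S3=16 S4=44 blocked=[]
Op 9: conn=22 S1=9 S2=12 S3=33 S4=44 blocked=[]
Op 10: conn=38 S1=9 S2=12 S3=33 S4=44 blocked=[]
Op 11: conn=25 S1=-4 S2=12 S3=33 S4=44 blocked=[1]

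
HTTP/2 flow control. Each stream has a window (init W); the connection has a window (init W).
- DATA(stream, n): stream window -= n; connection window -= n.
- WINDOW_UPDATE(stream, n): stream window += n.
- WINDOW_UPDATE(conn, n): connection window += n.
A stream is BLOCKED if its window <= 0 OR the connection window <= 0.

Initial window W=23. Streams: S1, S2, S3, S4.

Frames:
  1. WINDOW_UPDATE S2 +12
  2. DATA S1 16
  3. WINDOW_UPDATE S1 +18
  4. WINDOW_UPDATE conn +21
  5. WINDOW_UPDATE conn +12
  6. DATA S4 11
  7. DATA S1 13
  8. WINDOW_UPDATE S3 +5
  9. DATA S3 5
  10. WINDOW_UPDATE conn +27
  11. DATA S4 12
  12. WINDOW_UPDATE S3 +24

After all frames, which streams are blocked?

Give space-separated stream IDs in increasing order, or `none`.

Op 1: conn=23 S1=23 S2=35 S3=23 S4=23 blocked=[]
Op 2: conn=7 S1=7 S2=35 S3=23 S4=23 blocked=[]
Op 3: conn=7 S1=25 S2=35 S3=23 S4=23 blocked=[]
Op 4: conn=28 S1=25 S2=35 S3=23 S4=23 blocked=[]
Op 5: conn=40 S1=25 S2=35 S3=23 S4=23 blocked=[]
Op 6: conn=29 S1=25 S2=35 S3=23 S4=12 blocked=[]
Op 7: conn=16 S1=12 S2=35 S3=23 S4=12 blocked=[]
Op 8: conn=16 S1=12 S2=35 S3=28 S4=12 blocked=[]
Op 9: conn=11 S1=12 S2=35 S3=23 S4=12 blocked=[]
Op 10: conn=38 S1=12 S2=35 S3=23 S4=12 blocked=[]
Op 11: conn=26 S1=12 S2=35 S3=23 S4=0 blocked=[4]
Op 12: conn=26 S1=12 S2=35 S3=47 S4=0 blocked=[4]

Answer: S4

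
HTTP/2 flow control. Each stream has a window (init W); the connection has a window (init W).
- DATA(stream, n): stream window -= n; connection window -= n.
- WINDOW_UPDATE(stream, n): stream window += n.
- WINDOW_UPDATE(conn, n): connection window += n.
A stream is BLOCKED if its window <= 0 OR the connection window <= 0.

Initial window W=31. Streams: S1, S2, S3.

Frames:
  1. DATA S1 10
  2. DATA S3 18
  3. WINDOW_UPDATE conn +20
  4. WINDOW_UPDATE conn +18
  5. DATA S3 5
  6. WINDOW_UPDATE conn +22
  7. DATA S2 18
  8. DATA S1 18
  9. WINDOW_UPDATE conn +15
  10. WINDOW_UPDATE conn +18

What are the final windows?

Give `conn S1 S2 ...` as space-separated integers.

Answer: 55 3 13 8

Derivation:
Op 1: conn=21 S1=21 S2=31 S3=31 blocked=[]
Op 2: conn=3 S1=21 S2=31 S3=13 blocked=[]
Op 3: conn=23 S1=21 S2=31 S3=13 blocked=[]
Op 4: conn=41 S1=21 S2=31 S3=13 blocked=[]
Op 5: conn=36 S1=21 S2=31 S3=8 blocked=[]
Op 6: conn=58 S1=21 S2=31 S3=8 blocked=[]
Op 7: conn=40 S1=21 S2=13 S3=8 blocked=[]
Op 8: conn=22 S1=3 S2=13 S3=8 blocked=[]
Op 9: conn=37 S1=3 S2=13 S3=8 blocked=[]
Op 10: conn=55 S1=3 S2=13 S3=8 blocked=[]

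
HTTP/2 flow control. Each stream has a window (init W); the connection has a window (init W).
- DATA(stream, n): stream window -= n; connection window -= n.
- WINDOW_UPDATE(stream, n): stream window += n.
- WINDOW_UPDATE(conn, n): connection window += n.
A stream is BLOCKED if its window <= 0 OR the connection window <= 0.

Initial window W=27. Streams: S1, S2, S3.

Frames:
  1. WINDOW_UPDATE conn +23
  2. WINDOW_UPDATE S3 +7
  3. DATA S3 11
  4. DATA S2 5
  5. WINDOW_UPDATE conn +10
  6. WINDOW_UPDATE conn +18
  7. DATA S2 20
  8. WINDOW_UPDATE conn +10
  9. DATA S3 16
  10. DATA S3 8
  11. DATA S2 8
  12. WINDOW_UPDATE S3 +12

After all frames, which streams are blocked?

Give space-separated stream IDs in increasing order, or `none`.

Op 1: conn=50 S1=27 S2=27 S3=27 blocked=[]
Op 2: conn=50 S1=27 S2=27 S3=34 blocked=[]
Op 3: conn=39 S1=27 S2=27 S3=23 blocked=[]
Op 4: conn=34 S1=27 S2=22 S3=23 blocked=[]
Op 5: conn=44 S1=27 S2=22 S3=23 blocked=[]
Op 6: conn=62 S1=27 S2=22 S3=23 blocked=[]
Op 7: conn=42 S1=27 S2=2 S3=23 blocked=[]
Op 8: conn=52 S1=27 S2=2 S3=23 blocked=[]
Op 9: conn=36 S1=27 S2=2 S3=7 blocked=[]
Op 10: conn=28 S1=27 S2=2 S3=-1 blocked=[3]
Op 11: conn=20 S1=27 S2=-6 S3=-1 blocked=[2, 3]
Op 12: conn=20 S1=27 S2=-6 S3=11 blocked=[2]

Answer: S2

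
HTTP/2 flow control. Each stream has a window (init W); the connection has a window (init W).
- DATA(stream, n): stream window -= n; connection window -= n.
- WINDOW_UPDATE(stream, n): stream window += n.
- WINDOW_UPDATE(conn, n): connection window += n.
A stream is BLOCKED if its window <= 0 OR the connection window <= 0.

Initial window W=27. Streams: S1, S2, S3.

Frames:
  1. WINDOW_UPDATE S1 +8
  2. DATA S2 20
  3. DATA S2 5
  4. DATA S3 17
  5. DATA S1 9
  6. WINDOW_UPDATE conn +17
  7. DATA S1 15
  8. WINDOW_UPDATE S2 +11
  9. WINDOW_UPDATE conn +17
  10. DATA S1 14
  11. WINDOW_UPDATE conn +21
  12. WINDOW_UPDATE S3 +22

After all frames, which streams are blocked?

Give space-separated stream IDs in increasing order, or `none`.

Op 1: conn=27 S1=35 S2=27 S3=27 blocked=[]
Op 2: conn=7 S1=35 S2=7 S3=27 blocked=[]
Op 3: conn=2 S1=35 S2=2 S3=27 blocked=[]
Op 4: conn=-15 S1=35 S2=2 S3=10 blocked=[1, 2, 3]
Op 5: conn=-24 S1=26 S2=2 S3=10 blocked=[1, 2, 3]
Op 6: conn=-7 S1=26 S2=2 S3=10 blocked=[1, 2, 3]
Op 7: conn=-22 S1=11 S2=2 S3=10 blocked=[1, 2, 3]
Op 8: conn=-22 S1=11 S2=13 S3=10 blocked=[1, 2, 3]
Op 9: conn=-5 S1=11 S2=13 S3=10 blocked=[1, 2, 3]
Op 10: conn=-19 S1=-3 S2=13 S3=10 blocked=[1, 2, 3]
Op 11: conn=2 S1=-3 S2=13 S3=10 blocked=[1]
Op 12: conn=2 S1=-3 S2=13 S3=32 blocked=[1]

Answer: S1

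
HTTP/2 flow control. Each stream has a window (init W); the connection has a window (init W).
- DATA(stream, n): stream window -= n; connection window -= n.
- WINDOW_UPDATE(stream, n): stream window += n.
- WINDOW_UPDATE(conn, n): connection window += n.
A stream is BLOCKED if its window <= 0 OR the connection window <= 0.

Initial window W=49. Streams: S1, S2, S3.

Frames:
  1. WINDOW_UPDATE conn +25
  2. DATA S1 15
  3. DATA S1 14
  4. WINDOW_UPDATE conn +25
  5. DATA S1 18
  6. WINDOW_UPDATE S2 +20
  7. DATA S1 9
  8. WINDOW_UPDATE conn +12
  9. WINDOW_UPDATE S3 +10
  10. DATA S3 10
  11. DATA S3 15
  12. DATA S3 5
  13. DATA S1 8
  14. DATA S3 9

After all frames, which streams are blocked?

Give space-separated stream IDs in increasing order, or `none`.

Answer: S1

Derivation:
Op 1: conn=74 S1=49 S2=49 S3=49 blocked=[]
Op 2: conn=59 S1=34 S2=49 S3=49 blocked=[]
Op 3: conn=45 S1=20 S2=49 S3=49 blocked=[]
Op 4: conn=70 S1=20 S2=49 S3=49 blocked=[]
Op 5: conn=52 S1=2 S2=49 S3=49 blocked=[]
Op 6: conn=52 S1=2 S2=69 S3=49 blocked=[]
Op 7: conn=43 S1=-7 S2=69 S3=49 blocked=[1]
Op 8: conn=55 S1=-7 S2=69 S3=49 blocked=[1]
Op 9: conn=55 S1=-7 S2=69 S3=59 blocked=[1]
Op 10: conn=45 S1=-7 S2=69 S3=49 blocked=[1]
Op 11: conn=30 S1=-7 S2=69 S3=34 blocked=[1]
Op 12: conn=25 S1=-7 S2=69 S3=29 blocked=[1]
Op 13: conn=17 S1=-15 S2=69 S3=29 blocked=[1]
Op 14: conn=8 S1=-15 S2=69 S3=20 blocked=[1]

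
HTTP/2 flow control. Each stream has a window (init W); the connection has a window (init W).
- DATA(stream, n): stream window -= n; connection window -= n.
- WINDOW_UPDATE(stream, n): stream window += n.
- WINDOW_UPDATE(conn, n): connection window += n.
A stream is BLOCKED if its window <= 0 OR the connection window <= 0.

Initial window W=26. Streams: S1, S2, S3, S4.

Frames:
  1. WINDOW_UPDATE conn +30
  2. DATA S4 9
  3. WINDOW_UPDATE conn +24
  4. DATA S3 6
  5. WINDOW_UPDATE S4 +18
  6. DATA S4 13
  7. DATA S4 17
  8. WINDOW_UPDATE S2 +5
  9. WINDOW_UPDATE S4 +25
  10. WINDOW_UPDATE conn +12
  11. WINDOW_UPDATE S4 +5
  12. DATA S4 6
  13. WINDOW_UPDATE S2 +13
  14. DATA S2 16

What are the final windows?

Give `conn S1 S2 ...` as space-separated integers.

Answer: 25 26 28 20 29

Derivation:
Op 1: conn=56 S1=26 S2=26 S3=26 S4=26 blocked=[]
Op 2: conn=47 S1=26 S2=26 S3=26 S4=17 blocked=[]
Op 3: conn=71 S1=26 S2=26 S3=26 S4=17 blocked=[]
Op 4: conn=65 S1=26 S2=26 S3=20 S4=17 blocked=[]
Op 5: conn=65 S1=26 S2=26 S3=20 S4=35 blocked=[]
Op 6: conn=52 S1=26 S2=26 S3=20 S4=22 blocked=[]
Op 7: conn=35 S1=26 S2=26 S3=20 S4=5 blocked=[]
Op 8: conn=35 S1=26 S2=31 S3=20 S4=5 blocked=[]
Op 9: conn=35 S1=26 S2=31 S3=20 S4=30 blocked=[]
Op 10: conn=47 S1=26 S2=31 S3=20 S4=30 blocked=[]
Op 11: conn=47 S1=26 S2=31 S3=20 S4=35 blocked=[]
Op 12: conn=41 S1=26 S2=31 S3=20 S4=29 blocked=[]
Op 13: conn=41 S1=26 S2=44 S3=20 S4=29 blocked=[]
Op 14: conn=25 S1=26 S2=28 S3=20 S4=29 blocked=[]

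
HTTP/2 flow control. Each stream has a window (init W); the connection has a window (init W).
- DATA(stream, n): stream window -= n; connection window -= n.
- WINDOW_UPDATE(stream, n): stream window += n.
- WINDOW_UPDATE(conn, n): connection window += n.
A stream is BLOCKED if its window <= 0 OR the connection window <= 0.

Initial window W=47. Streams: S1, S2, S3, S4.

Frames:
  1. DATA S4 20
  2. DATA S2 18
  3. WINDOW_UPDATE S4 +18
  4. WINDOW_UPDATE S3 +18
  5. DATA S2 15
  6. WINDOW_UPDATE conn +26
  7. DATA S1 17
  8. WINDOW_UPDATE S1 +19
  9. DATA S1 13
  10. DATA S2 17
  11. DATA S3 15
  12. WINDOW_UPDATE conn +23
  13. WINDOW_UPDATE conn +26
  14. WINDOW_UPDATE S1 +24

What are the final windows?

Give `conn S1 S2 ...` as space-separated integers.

Op 1: conn=27 S1=47 S2=47 S3=47 S4=27 blocked=[]
Op 2: conn=9 S1=47 S2=29 S3=47 S4=27 blocked=[]
Op 3: conn=9 S1=47 S2=29 S3=47 S4=45 blocked=[]
Op 4: conn=9 S1=47 S2=29 S3=65 S4=45 blocked=[]
Op 5: conn=-6 S1=47 S2=14 S3=65 S4=45 blocked=[1, 2, 3, 4]
Op 6: conn=20 S1=47 S2=14 S3=65 S4=45 blocked=[]
Op 7: conn=3 S1=30 S2=14 S3=65 S4=45 blocked=[]
Op 8: conn=3 S1=49 S2=14 S3=65 S4=45 blocked=[]
Op 9: conn=-10 S1=36 S2=14 S3=65 S4=45 blocked=[1, 2, 3, 4]
Op 10: conn=-27 S1=36 S2=-3 S3=65 S4=45 blocked=[1, 2, 3, 4]
Op 11: conn=-42 S1=36 S2=-3 S3=50 S4=45 blocked=[1, 2, 3, 4]
Op 12: conn=-19 S1=36 S2=-3 S3=50 S4=45 blocked=[1, 2, 3, 4]
Op 13: conn=7 S1=36 S2=-3 S3=50 S4=45 blocked=[2]
Op 14: conn=7 S1=60 S2=-3 S3=50 S4=45 blocked=[2]

Answer: 7 60 -3 50 45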